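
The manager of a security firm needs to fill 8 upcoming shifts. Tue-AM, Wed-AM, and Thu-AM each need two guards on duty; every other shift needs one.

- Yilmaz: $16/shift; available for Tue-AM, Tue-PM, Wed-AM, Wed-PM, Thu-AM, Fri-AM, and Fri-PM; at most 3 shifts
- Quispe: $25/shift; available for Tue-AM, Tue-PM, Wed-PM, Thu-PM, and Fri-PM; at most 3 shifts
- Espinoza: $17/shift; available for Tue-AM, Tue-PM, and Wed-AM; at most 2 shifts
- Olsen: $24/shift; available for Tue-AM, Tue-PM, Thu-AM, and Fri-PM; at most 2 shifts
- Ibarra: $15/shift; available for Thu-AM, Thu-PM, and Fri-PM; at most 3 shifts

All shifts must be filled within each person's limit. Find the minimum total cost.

Wed-AM can only be covered by Yilmaz and Espinoza, so that assignment is forced.
Fri-AM can only be covered by Yilmaz, so that assignment is forced.
Picking the cheapest available guard for each shift independently would cost $175, but that ignores the shift limits.
An optimal schedule: Tue-AM→Olsen+Quispe, Tue-PM→Espinoza, Wed-AM→Yilmaz+Espinoza, Wed-PM→Yilmaz, Thu-AM→Ibarra+Olsen, Thu-PM→Ibarra, Fri-AM→Yilmaz, Fri-PM→Ibarra.
Total: 24 + 25 + 17 + 16 + 17 + 16 + 15 + 24 + 15 + 16 + 15 = $200.

$200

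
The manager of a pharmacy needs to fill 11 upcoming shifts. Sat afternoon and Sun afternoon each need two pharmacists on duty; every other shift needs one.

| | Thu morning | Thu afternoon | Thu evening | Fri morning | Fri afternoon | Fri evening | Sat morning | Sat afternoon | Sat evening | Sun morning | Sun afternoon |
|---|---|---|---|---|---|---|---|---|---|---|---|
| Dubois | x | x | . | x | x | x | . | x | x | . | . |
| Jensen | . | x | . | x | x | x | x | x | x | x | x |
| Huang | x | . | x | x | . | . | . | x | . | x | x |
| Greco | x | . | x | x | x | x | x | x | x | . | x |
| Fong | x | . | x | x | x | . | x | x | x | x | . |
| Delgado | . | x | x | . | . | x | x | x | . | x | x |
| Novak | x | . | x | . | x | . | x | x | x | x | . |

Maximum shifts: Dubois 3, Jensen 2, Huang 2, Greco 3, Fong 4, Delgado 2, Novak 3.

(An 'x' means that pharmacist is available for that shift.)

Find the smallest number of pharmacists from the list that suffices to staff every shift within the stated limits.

13 slots to fill and no one can take more than 4, so at least ⌈13/4⌉ = 4 pharmacists are needed.
No set of 4 pharmacists can cover every shift (each such set leaves at least one shift with no one available or exceeds a cap).
Dubois, Jensen, Huang, Greco, and Fong alone can cover everything: Thu morning→Dubois, Thu afternoon→Dubois, Thu evening→Huang, Fri morning→Fong, Fri afternoon→Greco, Fri evening→Dubois, Sat morning→Jensen, Sat afternoon→Greco+Fong, Sat evening→Fong, Sun morning→Jensen, Sun afternoon→Huang+Greco.

5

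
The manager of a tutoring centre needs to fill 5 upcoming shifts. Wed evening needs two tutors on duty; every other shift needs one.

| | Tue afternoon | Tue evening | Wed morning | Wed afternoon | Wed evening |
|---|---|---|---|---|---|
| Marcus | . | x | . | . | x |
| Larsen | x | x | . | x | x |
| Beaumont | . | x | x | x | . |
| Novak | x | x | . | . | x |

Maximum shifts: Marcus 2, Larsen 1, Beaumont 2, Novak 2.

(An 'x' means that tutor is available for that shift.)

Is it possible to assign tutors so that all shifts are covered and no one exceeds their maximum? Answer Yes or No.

Yes

Wed morning can only be covered by Beaumont, so that assignment is forced.
One valid schedule: Tue afternoon→Larsen, Tue evening→Marcus, Wed morning→Beaumont, Wed afternoon→Beaumont, Wed evening→Marcus+Novak.
Loads: Marcus 2/2, Larsen 1/1, Beaumont 2/2, Novak 1/2 — all within limits.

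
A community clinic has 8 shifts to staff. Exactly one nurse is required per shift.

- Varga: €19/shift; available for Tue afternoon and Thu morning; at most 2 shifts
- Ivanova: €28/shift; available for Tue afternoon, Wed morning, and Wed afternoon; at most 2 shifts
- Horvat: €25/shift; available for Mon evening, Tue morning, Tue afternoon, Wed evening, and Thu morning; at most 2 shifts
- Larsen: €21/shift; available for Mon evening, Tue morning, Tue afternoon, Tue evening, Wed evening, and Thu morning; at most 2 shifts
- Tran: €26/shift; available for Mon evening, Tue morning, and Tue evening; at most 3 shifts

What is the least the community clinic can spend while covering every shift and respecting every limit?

€186

Wed morning can only be covered by Ivanova, so that assignment is forced.
Wed afternoon can only be covered by Ivanova, so that assignment is forced.
Picking the cheapest available nurse for each shift independently would cost €178, but that ignores the shift limits.
An optimal schedule: Mon evening→Horvat, Tue morning→Larsen, Tue afternoon→Varga, Tue evening→Larsen, Wed morning→Ivanova, Wed afternoon→Ivanova, Wed evening→Horvat, Thu morning→Varga.
Total: 25 + 21 + 19 + 21 + 28 + 28 + 25 + 19 = €186.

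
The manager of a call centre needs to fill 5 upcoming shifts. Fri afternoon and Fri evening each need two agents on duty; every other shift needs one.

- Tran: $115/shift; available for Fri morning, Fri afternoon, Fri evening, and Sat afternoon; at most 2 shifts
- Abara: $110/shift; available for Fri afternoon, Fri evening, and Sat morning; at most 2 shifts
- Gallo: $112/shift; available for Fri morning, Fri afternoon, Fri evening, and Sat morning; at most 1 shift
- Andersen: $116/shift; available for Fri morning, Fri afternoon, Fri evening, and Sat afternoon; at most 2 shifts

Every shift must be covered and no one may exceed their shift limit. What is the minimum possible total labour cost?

$794

Picking the cheapest available agent for each shift independently would cost $781, but that ignores the shift limits.
An optimal schedule: Fri morning→Tran, Fri afternoon→Abara+Andersen, Fri evening→Gallo+Andersen, Sat morning→Abara, Sat afternoon→Tran.
Total: 115 + 110 + 116 + 112 + 116 + 110 + 115 = $794.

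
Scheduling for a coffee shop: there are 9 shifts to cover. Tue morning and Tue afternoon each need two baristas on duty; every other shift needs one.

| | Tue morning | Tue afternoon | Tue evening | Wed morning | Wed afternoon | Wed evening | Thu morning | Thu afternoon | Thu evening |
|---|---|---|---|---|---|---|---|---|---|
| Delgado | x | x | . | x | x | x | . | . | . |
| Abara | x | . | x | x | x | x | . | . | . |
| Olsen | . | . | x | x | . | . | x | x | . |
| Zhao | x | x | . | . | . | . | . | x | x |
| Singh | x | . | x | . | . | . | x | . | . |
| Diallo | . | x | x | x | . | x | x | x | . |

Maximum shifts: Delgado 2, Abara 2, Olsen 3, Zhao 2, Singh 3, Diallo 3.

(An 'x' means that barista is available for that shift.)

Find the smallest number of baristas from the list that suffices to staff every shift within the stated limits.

5

11 slots to fill and no one can take more than 3, so at least ⌈11/3⌉ = 4 baristas are needed.
No set of 4 baristas can cover every shift (each such set leaves at least one shift with no one available or exceeds a cap).
Delgado, Abara, Olsen, Zhao, and Singh alone can cover everything: Tue morning→Abara+Singh, Tue afternoon→Delgado+Zhao, Tue evening→Singh, Wed morning→Olsen, Wed afternoon→Delgado, Wed evening→Abara, Thu morning→Olsen, Thu afternoon→Olsen, Thu evening→Zhao.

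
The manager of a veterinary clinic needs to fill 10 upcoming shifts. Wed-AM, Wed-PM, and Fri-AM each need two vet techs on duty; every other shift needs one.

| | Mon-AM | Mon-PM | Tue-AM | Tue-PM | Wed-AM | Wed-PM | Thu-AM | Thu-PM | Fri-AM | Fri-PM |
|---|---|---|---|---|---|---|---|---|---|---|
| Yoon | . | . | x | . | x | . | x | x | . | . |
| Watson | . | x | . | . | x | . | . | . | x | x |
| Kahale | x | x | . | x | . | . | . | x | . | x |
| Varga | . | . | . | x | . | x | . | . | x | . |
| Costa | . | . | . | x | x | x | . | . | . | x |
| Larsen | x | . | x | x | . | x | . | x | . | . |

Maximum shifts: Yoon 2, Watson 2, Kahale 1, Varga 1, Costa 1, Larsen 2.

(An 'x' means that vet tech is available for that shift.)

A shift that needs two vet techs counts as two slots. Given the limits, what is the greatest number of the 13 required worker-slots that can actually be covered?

9

Total capacity across all vet techs is 2+2+1+1+1+2 = 9, and 13 slots are needed, so at most 9 can be filled.
An assignment achieving 9: Mon-AM→Kahale, Mon-PM→Watson, Tue-AM→Yoon, Wed-AM→Costa, Wed-PM→Larsen, Thu-AM→Yoon, Thu-PM→Larsen, Fri-AM→Watson+Varga.
Loads: Yoon 2/2, Watson 2/2, Kahale 1/1, Varga 1/1, Costa 1/1, Larsen 2/2.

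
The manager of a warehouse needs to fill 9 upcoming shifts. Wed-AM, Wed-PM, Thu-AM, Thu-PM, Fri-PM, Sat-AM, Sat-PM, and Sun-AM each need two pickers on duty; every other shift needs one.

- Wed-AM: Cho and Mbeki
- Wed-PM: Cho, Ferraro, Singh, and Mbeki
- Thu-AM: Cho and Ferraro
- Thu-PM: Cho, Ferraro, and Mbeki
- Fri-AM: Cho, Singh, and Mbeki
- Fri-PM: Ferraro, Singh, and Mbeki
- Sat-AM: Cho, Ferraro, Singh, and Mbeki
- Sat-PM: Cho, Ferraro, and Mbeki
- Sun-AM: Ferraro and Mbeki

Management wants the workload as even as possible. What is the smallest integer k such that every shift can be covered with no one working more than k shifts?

With 4 pickers and 17 worker-slots to fill, someone must work at least ⌈17/4⌉ = 5 shifts, so k ≥ 5.
k = 5 works: Wed-AM→Cho+Mbeki, Wed-PM→Singh+Mbeki, Thu-AM→Cho+Ferraro, Thu-PM→Cho+Ferraro, Fri-AM→Cho, Fri-PM→Ferraro+Singh, Sat-AM→Singh+Mbeki, Sat-PM→Cho+Ferraro, Sun-AM→Ferraro+Mbeki.
Loads: Cho 5, Ferraro 5, Singh 3, Mbeki 4 — all ≤ 5.

5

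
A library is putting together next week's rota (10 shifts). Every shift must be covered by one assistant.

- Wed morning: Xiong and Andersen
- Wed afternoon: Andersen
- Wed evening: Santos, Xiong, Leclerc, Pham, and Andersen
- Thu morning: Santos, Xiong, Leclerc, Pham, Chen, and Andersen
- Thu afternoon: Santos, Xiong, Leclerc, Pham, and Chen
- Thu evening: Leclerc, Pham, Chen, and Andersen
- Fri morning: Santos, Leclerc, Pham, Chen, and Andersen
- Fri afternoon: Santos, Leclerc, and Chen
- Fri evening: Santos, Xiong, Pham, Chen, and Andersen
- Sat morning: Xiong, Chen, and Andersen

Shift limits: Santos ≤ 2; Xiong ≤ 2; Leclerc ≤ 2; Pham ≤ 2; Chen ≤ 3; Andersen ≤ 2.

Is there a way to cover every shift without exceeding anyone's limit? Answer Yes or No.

Wed afternoon can only be covered by Andersen, so that assignment is forced.
One valid schedule: Wed morning→Xiong, Wed afternoon→Andersen, Wed evening→Santos, Thu morning→Chen, Thu afternoon→Leclerc, Thu evening→Leclerc, Fri morning→Pham, Fri afternoon→Santos, Fri evening→Pham, Sat morning→Xiong.
Loads: Santos 2/2, Xiong 2/2, Leclerc 2/2, Pham 2/2, Chen 1/3, Andersen 1/2 — all within limits.

Yes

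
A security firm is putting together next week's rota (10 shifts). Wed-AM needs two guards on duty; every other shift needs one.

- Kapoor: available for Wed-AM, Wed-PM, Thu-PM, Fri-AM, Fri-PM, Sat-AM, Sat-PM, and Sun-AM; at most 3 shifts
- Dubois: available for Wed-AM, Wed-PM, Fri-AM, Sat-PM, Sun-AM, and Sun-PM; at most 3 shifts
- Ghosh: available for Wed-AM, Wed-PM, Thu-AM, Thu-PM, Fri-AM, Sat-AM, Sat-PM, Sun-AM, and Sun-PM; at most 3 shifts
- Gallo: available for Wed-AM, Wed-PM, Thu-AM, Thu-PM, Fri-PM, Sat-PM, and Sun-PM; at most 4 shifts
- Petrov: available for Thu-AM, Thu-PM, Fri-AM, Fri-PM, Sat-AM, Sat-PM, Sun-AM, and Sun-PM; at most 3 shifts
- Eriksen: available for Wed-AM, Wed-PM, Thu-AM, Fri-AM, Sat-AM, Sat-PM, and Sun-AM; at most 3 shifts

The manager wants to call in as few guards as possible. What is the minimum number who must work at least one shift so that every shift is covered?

4

11 slots to fill and no one can take more than 4, so at least ⌈11/4⌉ = 3 guards are needed.
Any 3 guards together have capacity at most 4+3+3 = 10 < 11 slots, so 3 can never suffice.
Kapoor, Dubois, Ghosh, and Gallo alone can cover everything: Wed-AM→Ghosh+Gallo, Wed-PM→Ghosh, Thu-AM→Ghosh, Thu-PM→Kapoor, Fri-AM→Dubois, Fri-PM→Kapoor, Sat-AM→Kapoor, Sat-PM→Gallo, Sun-AM→Dubois, Sun-PM→Dubois.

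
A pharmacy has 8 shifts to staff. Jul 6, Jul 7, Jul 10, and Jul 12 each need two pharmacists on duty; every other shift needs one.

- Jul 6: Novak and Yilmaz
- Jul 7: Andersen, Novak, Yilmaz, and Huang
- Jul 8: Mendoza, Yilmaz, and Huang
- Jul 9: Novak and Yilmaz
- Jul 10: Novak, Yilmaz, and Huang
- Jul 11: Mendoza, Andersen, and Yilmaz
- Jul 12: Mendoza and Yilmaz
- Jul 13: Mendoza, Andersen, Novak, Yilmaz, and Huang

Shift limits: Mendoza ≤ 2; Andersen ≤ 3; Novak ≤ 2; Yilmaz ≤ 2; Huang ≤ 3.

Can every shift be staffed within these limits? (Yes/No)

No

Total capacity is 12 and 12 slots are needed, so capacity alone doesn't rule it out.
Shifts {Jul 6, Jul 9, Jul 10, Jul 12} need 7 worker-slots in total, but the pharmacists available for any of those shifts (Mendoza, Novak, Yilmaz, and Huang) can supply at most 6 among them. So no valid schedule exists.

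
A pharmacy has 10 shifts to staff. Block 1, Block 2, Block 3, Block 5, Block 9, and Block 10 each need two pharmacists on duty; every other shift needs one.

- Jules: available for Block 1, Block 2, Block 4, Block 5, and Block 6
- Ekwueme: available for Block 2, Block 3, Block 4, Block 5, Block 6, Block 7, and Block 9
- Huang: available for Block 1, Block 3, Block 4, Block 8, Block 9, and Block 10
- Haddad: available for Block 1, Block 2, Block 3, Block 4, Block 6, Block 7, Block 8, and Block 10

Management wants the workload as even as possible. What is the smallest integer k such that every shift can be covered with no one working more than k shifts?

With 4 pharmacists and 16 worker-slots to fill, someone must work at least ⌈16/4⌉ = 4 shifts, so k ≥ 4.
k = 4 works: Block 1→Jules+Huang, Block 2→Jules+Haddad, Block 3→Ekwueme+Haddad, Block 4→Haddad, Block 5→Jules+Ekwueme, Block 6→Jules, Block 7→Ekwueme, Block 8→Huang, Block 9→Ekwueme+Huang, Block 10→Huang+Haddad.
Loads: Jules 4, Ekwueme 4, Huang 4, Haddad 4 — all ≤ 4.

4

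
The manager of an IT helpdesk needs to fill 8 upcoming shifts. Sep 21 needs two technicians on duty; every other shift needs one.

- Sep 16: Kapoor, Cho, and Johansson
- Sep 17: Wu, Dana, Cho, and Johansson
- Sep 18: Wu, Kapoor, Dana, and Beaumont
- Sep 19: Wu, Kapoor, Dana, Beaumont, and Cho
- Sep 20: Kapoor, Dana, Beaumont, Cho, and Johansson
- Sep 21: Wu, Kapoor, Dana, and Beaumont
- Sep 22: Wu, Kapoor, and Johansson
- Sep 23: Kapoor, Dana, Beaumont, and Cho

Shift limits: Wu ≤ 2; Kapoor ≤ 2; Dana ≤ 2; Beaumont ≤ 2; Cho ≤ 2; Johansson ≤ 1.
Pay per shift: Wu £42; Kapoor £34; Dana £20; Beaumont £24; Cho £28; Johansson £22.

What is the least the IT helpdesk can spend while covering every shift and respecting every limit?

£234

Picking the cheapest available technician for each shift independently would cost £188, but that ignores the shift limits.
An optimal schedule: Sep 16→Johansson, Sep 17→Dana, Sep 18→Dana, Sep 19→Cho, Sep 20→Cho, Sep 21→Beaumont+Kapoor, Sep 22→Kapoor, Sep 23→Beaumont.
Total: 22 + 20 + 20 + 28 + 28 + 24 + 34 + 34 + 24 = £234.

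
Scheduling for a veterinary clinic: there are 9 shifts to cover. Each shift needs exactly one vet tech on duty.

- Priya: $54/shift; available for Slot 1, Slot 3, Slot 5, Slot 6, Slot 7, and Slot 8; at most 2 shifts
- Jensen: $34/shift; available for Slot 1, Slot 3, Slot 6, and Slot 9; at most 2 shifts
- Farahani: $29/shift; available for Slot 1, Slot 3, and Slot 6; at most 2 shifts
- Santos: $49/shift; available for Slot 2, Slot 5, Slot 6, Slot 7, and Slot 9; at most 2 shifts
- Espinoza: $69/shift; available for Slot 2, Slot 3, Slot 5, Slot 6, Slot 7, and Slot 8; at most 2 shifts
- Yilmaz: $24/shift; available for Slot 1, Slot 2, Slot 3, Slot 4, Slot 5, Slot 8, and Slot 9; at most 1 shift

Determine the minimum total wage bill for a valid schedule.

$356

Slot 4 can only be covered by Yilmaz, so that assignment is forced.
Picking the cheapest available vet tech for each shift independently would cost $246, but that ignores the shift limits.
An optimal schedule: Slot 1→Jensen, Slot 2→Santos, Slot 3→Farahani, Slot 4→Yilmaz, Slot 5→Santos, Slot 6→Farahani, Slot 7→Priya, Slot 8→Priya, Slot 9→Jensen.
Total: 34 + 49 + 29 + 24 + 49 + 29 + 54 + 54 + 34 = $356.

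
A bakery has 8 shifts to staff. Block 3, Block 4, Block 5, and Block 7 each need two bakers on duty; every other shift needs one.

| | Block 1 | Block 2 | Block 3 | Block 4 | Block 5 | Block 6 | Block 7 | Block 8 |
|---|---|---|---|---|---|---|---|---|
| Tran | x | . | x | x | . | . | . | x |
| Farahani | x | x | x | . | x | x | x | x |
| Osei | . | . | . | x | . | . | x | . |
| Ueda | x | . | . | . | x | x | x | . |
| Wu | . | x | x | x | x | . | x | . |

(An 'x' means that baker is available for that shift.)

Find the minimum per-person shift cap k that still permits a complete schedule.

With 5 bakers and 12 worker-slots to fill, someone must work at least ⌈12/5⌉ = 3 shifts, so k ≥ 3.
k = 3 works: Block 1→Tran, Block 2→Farahani, Block 3→Tran+Farahani, Block 4→Osei+Wu, Block 5→Ueda+Wu, Block 6→Farahani, Block 7→Osei+Ueda, Block 8→Tran.
Loads: Tran 3, Farahani 3, Osei 2, Ueda 2, Wu 2 — all ≤ 3.

3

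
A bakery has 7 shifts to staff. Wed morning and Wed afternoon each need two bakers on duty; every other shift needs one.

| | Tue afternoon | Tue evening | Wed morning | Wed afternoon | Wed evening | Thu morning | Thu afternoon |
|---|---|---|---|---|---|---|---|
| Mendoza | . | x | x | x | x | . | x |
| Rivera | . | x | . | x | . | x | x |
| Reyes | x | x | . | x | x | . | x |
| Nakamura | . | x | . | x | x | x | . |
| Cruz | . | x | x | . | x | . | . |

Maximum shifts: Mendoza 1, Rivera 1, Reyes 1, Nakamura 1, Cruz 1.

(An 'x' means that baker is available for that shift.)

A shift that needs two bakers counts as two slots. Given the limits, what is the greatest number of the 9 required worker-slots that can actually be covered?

5

Total capacity across all bakers is 1+1+1+1+1 = 5, and 9 slots are needed, so at most 5 can be filled.
An assignment achieving 5: Tue afternoon→Reyes, Wed morning→Mendoza+Cruz, Wed afternoon→Nakamura, Thu morning→Rivera.
Loads: Mendoza 1/1, Rivera 1/1, Reyes 1/1, Nakamura 1/1, Cruz 1/1.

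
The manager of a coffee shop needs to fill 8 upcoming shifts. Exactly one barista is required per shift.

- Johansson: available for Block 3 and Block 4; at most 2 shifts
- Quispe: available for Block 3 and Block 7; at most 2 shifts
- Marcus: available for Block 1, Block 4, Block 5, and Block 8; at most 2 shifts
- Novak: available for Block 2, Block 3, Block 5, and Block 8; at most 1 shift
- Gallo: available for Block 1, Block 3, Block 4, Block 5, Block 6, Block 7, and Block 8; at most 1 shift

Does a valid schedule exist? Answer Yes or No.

Total capacity is 8 and 8 slots are needed, so capacity alone doesn't rule it out.
Shifts {Block 1, Block 2, Block 5, Block 6, Block 8} need 5 worker-slots in total, but the baristas available for any of those shifts (Marcus, Novak, and Gallo) can supply at most 4 among them. So no valid schedule exists.

No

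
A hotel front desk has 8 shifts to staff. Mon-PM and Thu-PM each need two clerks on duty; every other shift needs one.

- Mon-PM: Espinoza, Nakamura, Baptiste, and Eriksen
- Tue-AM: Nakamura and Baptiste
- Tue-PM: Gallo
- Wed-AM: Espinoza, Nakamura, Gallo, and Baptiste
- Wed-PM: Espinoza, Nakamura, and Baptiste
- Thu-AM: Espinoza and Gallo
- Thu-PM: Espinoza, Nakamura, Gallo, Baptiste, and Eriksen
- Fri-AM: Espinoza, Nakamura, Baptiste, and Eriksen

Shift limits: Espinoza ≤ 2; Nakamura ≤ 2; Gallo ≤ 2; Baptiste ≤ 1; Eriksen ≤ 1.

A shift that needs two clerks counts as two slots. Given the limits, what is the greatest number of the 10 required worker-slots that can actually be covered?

8

Total capacity across all clerks is 2+2+2+1+1 = 8, and 10 slots are needed, so at most 8 can be filled.
An assignment achieving 8: Mon-PM→Nakamura+Baptiste, Tue-AM→Nakamura, Tue-PM→Gallo, Wed-AM→Gallo, Wed-PM→Espinoza, Thu-AM→Espinoza, Fri-AM→Eriksen.
Loads: Espinoza 2/2, Nakamura 2/2, Gallo 2/2, Baptiste 1/1, Eriksen 1/1.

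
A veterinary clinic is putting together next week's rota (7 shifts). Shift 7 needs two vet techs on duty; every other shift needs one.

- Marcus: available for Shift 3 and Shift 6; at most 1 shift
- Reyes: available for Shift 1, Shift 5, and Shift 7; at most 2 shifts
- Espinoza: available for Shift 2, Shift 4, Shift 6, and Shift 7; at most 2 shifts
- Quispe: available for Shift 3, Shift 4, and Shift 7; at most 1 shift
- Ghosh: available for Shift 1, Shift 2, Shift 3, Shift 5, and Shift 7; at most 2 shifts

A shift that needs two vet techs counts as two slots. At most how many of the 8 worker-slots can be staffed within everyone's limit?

Total capacity across all vet techs is 1+2+2+1+2 = 8, and 8 slots are needed, so at most 8 can be filled.
An assignment achieving 8: Shift 1→Reyes, Shift 2→Espinoza, Shift 3→Ghosh, Shift 4→Espinoza, Shift 5→Reyes, Shift 6→Marcus, Shift 7→Quispe+Ghosh.
Loads: Marcus 1/1, Reyes 2/2, Espinoza 2/2, Quispe 1/1, Ghosh 2/2.

8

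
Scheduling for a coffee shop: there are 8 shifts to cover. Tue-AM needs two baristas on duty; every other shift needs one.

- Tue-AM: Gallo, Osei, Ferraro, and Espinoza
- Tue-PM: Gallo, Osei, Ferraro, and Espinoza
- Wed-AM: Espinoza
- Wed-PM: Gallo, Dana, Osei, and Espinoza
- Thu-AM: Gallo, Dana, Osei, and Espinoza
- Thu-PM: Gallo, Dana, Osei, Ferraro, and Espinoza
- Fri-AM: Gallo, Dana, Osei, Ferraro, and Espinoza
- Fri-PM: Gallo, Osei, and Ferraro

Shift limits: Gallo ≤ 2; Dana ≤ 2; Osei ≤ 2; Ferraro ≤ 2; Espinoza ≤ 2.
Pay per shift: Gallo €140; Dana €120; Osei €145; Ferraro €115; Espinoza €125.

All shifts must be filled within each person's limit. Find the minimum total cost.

€1145

Wed-AM can only be covered by Espinoza, so that assignment is forced.
Picking the cheapest available barista for each shift independently would cost €1065, but that ignores the shift limits.
An optimal schedule: Tue-AM→Gallo+Osei, Tue-PM→Ferraro, Wed-AM→Espinoza, Wed-PM→Dana, Thu-AM→Dana, Thu-PM→Espinoza, Fri-AM→Gallo, Fri-PM→Ferraro.
Total: 140 + 145 + 115 + 125 + 120 + 120 + 125 + 140 + 115 = €1145.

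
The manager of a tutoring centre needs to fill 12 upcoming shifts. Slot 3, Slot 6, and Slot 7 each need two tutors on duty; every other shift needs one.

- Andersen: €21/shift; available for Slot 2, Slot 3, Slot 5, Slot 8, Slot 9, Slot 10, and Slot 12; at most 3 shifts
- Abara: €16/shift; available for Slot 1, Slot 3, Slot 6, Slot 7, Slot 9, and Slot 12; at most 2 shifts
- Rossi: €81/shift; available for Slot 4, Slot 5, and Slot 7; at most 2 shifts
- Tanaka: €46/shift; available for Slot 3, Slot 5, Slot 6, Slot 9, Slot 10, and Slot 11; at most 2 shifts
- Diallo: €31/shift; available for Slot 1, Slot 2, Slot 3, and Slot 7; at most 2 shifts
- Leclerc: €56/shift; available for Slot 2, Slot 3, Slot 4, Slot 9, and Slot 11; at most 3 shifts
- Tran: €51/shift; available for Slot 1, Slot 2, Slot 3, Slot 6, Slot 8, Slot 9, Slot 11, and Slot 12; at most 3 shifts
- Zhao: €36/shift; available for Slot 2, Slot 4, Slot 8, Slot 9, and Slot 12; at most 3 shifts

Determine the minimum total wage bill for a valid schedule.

€510

Picking the cheapest available tutor for each shift independently would cost €360, but that ignores the shift limits.
An optimal schedule: Slot 1→Abara, Slot 2→Zhao, Slot 3→Diallo+Tran, Slot 4→Zhao, Slot 5→Andersen, Slot 6→Tanaka+Tran, Slot 7→Abara+Diallo, Slot 8→Andersen, Slot 9→Tran, Slot 10→Andersen, Slot 11→Tanaka, Slot 12→Zhao.
Total: 16 + 36 + 31 + 51 + 36 + 21 + 46 + 51 + 16 + 31 + 21 + 51 + 21 + 46 + 36 = €510.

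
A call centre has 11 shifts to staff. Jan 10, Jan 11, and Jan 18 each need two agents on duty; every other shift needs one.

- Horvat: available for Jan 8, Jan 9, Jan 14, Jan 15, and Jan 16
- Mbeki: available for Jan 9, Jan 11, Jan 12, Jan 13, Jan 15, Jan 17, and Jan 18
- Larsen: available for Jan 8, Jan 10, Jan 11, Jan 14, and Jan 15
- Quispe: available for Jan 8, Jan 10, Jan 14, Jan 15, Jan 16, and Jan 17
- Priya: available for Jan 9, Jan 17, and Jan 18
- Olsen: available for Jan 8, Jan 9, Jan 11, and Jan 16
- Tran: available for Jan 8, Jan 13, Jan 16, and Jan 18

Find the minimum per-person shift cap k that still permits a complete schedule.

With 7 agents and 14 worker-slots to fill, someone must work at least ⌈14/7⌉ = 2 shifts, so k ≥ 2.
k = 2 works: Jan 8→Tran, Jan 9→Priya, Jan 10→Larsen+Quispe, Jan 11→Larsen+Olsen, Jan 12→Mbeki, Jan 13→Mbeki, Jan 14→Horvat, Jan 15→Horvat, Jan 16→Olsen, Jan 17→Quispe, Jan 18→Priya+Tran.
Loads: Horvat 2, Mbeki 2, Larsen 2, Quispe 2, Priya 2, Olsen 2, Tran 2 — all ≤ 2.

2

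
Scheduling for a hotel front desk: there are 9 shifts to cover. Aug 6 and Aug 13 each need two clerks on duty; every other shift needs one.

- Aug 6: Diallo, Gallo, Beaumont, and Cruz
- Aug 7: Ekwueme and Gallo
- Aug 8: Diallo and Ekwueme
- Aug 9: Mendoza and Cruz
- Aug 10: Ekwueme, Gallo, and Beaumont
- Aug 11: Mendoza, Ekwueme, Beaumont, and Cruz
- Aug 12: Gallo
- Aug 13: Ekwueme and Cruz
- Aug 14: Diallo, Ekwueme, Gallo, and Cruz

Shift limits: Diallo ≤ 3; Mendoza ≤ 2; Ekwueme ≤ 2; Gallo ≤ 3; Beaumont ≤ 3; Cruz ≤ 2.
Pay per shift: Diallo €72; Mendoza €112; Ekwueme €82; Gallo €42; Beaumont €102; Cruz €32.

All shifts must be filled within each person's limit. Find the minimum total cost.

€672

Aug 12 can only be covered by Gallo, so that assignment is forced.
Aug 13 can only be covered by Ekwueme and Cruz, so that assignment is forced.
Picking the cheapest available clerk for each shift independently would cost €482, but that ignores the shift limits.
An optimal schedule: Aug 6→Diallo+Beaumont, Aug 7→Gallo, Aug 8→Diallo, Aug 9→Cruz, Aug 10→Gallo, Aug 11→Ekwueme, Aug 12→Gallo, Aug 13→Cruz+Ekwueme, Aug 14→Diallo.
Total: 72 + 102 + 42 + 72 + 32 + 42 + 82 + 42 + 32 + 82 + 72 = €672.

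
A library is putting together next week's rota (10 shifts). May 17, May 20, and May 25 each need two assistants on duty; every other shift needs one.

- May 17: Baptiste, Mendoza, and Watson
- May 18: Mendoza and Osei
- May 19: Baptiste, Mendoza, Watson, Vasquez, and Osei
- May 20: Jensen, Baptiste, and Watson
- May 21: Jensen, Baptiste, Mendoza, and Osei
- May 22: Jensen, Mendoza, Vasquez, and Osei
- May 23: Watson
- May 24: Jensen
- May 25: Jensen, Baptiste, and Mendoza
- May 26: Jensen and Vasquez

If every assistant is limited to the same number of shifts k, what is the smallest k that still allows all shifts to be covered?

With 6 assistants and 13 worker-slots to fill, someone must work at least ⌈13/6⌉ = 3 shifts, so k ≥ 3.
k = 3 works: May 17→Baptiste+Mendoza, May 18→Mendoza, May 19→Watson, May 20→Jensen+Baptiste, May 21→Osei, May 22→Vasquez, May 23→Watson, May 24→Jensen, May 25→Baptiste+Mendoza, May 26→Jensen.
Loads: Jensen 3, Baptiste 3, Mendoza 3, Watson 2, Vasquez 1, Osei 1 — all ≤ 3.

3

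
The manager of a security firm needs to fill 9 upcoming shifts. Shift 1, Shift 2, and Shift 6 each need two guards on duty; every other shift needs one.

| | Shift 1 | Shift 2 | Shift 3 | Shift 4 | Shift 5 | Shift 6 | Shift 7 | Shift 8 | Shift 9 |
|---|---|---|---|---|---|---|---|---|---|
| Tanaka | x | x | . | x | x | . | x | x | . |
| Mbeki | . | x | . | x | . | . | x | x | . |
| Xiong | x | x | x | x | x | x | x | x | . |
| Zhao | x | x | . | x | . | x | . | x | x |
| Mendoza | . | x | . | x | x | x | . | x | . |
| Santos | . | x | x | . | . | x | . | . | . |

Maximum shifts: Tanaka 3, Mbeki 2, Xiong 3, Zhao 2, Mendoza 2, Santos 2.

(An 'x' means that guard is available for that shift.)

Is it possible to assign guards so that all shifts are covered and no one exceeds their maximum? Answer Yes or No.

Yes

Shift 9 can only be covered by Zhao, so that assignment is forced.
One valid schedule: Shift 1→Tanaka+Xiong, Shift 2→Mendoza+Santos, Shift 3→Xiong, Shift 4→Mbeki, Shift 5→Tanaka, Shift 6→Xiong+Zhao, Shift 7→Tanaka, Shift 8→Mbeki, Shift 9→Zhao.
Loads: Tanaka 3/3, Mbeki 2/2, Xiong 3/3, Zhao 2/2, Mendoza 1/2, Santos 1/2 — all within limits.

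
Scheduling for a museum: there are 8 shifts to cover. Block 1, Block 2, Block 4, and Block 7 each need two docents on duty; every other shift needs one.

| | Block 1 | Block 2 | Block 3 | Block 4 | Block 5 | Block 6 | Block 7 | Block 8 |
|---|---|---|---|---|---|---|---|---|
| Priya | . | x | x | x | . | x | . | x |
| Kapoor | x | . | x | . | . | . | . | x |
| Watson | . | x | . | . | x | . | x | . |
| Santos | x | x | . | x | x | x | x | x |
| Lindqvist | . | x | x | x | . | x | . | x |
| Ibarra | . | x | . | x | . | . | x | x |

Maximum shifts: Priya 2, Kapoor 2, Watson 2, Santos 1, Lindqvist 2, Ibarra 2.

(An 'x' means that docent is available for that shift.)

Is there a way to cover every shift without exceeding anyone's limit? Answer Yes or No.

Total capacity is 2+2+2+1+2+2 = 11 but 12 worker-slots are needed — infeasible.

No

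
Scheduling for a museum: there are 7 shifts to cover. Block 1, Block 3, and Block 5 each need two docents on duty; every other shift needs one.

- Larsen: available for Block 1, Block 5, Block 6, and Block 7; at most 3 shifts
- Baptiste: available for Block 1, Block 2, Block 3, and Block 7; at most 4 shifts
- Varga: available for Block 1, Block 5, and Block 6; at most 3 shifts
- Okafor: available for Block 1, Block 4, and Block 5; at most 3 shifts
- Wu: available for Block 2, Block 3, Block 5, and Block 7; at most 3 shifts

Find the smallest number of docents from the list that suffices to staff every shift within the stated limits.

4

10 slots to fill and no one can take more than 4, so at least ⌈10/4⌉ = 3 docents are needed.
Shifts {Block 3, Block 4, Block 6} need 4 slots, but among the docents available for them (Larsen, Baptiste, Varga, Okafor, and Wu) any 3 together supply at most 3. So 3 docents are not enough.
Larsen, Baptiste, Okafor, and Wu alone can cover everything: Block 1→Larsen+Baptiste, Block 2→Baptiste, Block 3→Baptiste+Wu, Block 4→Okafor, Block 5→Larsen+Okafor, Block 6→Larsen, Block 7→Baptiste.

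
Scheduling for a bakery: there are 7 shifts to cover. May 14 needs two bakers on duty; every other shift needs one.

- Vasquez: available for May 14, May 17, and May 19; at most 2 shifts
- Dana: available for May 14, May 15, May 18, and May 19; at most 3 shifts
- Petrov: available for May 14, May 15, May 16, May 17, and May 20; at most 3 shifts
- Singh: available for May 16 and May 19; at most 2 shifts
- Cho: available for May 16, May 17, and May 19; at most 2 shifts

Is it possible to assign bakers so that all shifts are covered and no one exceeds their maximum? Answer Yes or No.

Yes

May 18 can only be covered by Dana, so that assignment is forced.
May 20 can only be covered by Petrov, so that assignment is forced.
One valid schedule: May 14→Vasquez+Dana, May 15→Dana, May 16→Petrov, May 17→Vasquez, May 18→Dana, May 19→Singh, May 20→Petrov.
Loads: Vasquez 2/2, Dana 3/3, Petrov 2/3, Singh 1/2, Cho 0/2 — all within limits.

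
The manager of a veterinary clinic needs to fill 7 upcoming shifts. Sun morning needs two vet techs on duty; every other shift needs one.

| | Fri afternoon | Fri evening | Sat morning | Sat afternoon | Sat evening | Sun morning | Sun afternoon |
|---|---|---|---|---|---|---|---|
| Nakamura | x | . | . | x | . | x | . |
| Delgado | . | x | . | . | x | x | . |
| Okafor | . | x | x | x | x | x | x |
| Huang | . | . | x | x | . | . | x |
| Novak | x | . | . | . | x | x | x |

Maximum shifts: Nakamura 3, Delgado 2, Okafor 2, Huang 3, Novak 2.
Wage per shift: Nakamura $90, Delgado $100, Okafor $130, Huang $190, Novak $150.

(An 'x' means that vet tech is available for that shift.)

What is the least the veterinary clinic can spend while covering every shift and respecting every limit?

Picking the cheapest available vet tech for each shift independently would cost $830, but that ignores the shift limits.
An optimal schedule: Fri afternoon→Nakamura, Fri evening→Delgado, Sat morning→Okafor, Sat afternoon→Nakamura, Sat evening→Delgado, Sun morning→Nakamura+Novak, Sun afternoon→Okafor.
Total: 90 + 100 + 130 + 90 + 100 + 90 + 150 + 130 = $880.

$880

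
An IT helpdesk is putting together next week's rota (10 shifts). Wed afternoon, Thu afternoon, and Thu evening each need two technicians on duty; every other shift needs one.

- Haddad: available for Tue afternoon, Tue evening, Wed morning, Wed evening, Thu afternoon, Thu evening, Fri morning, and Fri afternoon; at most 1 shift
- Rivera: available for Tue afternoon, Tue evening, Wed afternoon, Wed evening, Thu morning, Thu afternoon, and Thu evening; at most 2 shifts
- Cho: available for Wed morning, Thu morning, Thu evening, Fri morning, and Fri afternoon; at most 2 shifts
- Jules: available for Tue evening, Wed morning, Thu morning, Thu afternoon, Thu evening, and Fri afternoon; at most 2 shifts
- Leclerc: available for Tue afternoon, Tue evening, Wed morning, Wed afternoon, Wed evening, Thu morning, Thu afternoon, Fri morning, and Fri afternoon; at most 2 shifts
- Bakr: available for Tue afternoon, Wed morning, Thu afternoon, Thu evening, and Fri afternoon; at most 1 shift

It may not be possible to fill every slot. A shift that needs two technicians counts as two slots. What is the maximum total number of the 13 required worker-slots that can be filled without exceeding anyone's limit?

Total capacity across all technicians is 1+2+2+2+2+1 = 10, and 13 slots are needed, so at most 10 can be filled.
An assignment achieving 10: Tue afternoon→Rivera, Tue evening→Jules, Wed morning→Jules, Wed afternoon→Rivera+Leclerc, Wed evening→Haddad, Thu morning→Cho, Thu afternoon→Leclerc+Bakr, Fri morning→Cho.
Loads: Haddad 1/1, Rivera 2/2, Cho 2/2, Jules 2/2, Leclerc 2/2, Bakr 1/1.

10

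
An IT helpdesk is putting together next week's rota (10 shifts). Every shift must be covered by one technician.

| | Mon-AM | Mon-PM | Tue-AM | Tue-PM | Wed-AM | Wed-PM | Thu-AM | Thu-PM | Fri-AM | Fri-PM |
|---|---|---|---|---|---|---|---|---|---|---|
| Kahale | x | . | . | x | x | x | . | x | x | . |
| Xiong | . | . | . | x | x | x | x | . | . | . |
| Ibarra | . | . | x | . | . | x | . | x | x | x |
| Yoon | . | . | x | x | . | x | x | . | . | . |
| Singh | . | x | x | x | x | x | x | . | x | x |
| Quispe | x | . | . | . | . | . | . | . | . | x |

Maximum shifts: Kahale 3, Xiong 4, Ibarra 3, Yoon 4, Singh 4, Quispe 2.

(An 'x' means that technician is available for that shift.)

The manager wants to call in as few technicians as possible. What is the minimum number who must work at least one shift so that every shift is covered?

3

10 slots to fill and no one can take more than 4, so at least ⌈10/4⌉ = 3 technicians are needed.
Kahale, Xiong, and Singh alone can cover everything: Mon-AM→Kahale, Mon-PM→Singh, Tue-AM→Singh, Tue-PM→Xiong, Wed-AM→Xiong, Wed-PM→Xiong, Thu-AM→Xiong, Thu-PM→Kahale, Fri-AM→Kahale, Fri-PM→Singh.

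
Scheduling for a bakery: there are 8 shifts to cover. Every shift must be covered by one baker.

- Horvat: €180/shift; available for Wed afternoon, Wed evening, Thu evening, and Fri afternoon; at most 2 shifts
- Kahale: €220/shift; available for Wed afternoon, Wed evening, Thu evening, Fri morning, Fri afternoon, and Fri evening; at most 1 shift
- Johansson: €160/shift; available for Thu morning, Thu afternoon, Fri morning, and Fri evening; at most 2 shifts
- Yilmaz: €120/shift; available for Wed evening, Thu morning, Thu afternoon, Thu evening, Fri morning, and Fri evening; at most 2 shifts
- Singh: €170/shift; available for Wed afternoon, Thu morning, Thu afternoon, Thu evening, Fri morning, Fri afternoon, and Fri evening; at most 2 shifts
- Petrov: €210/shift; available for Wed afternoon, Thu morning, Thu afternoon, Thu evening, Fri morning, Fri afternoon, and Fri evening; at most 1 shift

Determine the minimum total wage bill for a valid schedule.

€1260

Picking the cheapest available baker for each shift independently would cost €1060, but that ignores the shift limits.
An optimal schedule: Wed afternoon→Singh, Wed evening→Yilmaz, Thu morning→Yilmaz, Thu afternoon→Johansson, Thu evening→Horvat, Fri morning→Johansson, Fri afternoon→Horvat, Fri evening→Singh.
Total: 170 + 120 + 120 + 160 + 180 + 160 + 180 + 170 = €1260.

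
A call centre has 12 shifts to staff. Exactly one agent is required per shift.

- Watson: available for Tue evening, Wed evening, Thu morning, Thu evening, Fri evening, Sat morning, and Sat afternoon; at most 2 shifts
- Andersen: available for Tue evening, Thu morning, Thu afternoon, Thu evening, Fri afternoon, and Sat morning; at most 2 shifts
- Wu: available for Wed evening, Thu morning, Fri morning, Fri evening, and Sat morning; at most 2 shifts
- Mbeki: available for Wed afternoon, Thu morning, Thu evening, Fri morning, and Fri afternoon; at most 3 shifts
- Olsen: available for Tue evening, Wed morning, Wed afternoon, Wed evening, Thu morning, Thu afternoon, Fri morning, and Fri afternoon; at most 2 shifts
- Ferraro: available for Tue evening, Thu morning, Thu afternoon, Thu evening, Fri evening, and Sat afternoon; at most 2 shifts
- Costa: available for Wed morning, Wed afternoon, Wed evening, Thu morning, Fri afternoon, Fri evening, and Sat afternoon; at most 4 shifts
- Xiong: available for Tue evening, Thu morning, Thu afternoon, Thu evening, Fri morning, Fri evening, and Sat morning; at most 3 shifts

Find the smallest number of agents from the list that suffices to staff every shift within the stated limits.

12 slots to fill and no one can take more than 4, so at least ⌈12/4⌉ = 3 agents are needed.
Any 3 agents together have capacity at most 4+3+3 = 10 < 12 slots, so 3 can never suffice.
Watson, Mbeki, Costa, and Xiong alone can cover everything: Tue evening→Watson, Wed morning→Costa, Wed afternoon→Mbeki, Wed evening→Watson, Thu morning→Costa, Thu afternoon→Xiong, Thu evening→Xiong, Fri morning→Mbeki, Fri afternoon→Mbeki, Fri evening→Costa, Sat morning→Xiong, Sat afternoon→Costa.

4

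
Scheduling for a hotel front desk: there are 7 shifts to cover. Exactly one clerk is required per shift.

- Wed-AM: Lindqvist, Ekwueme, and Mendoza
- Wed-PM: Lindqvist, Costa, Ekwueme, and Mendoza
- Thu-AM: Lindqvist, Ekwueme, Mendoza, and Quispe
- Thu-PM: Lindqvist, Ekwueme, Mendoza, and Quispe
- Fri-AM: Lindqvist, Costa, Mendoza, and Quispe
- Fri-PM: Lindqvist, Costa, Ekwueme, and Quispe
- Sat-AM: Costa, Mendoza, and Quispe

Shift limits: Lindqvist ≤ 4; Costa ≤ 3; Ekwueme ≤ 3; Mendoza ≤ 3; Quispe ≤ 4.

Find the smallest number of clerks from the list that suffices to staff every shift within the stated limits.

2

7 slots to fill and no one can take more than 4, so at least ⌈7/4⌉ = 2 clerks are needed.
Lindqvist and Costa alone can cover everything: Wed-AM→Lindqvist, Wed-PM→Lindqvist, Thu-AM→Lindqvist, Thu-PM→Lindqvist, Fri-AM→Costa, Fri-PM→Costa, Sat-AM→Costa.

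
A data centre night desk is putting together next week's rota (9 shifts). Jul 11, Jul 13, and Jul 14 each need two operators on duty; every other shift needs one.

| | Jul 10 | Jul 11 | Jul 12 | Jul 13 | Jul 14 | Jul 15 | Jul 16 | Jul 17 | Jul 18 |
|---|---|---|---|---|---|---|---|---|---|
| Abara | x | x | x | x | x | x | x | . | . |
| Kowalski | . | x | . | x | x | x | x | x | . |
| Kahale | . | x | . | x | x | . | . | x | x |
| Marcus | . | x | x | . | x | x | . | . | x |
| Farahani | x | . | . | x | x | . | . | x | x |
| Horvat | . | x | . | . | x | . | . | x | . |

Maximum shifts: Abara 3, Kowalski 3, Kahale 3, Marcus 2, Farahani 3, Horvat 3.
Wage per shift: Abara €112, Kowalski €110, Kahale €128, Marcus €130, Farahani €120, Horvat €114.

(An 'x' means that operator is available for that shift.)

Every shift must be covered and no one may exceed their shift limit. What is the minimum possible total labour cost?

Picking the cheapest available operator for each shift independently would cost €1340, but that ignores the shift limits.
An optimal schedule: Jul 10→Abara, Jul 11→Abara+Horvat, Jul 12→Abara, Jul 13→Kowalski+Farahani, Jul 14→Horvat+Farahani, Jul 15→Kowalski, Jul 16→Kowalski, Jul 17→Horvat, Jul 18→Farahani.
Total: 112 + 112 + 114 + 112 + 110 + 120 + 114 + 120 + 110 + 110 + 114 + 120 = €1368.

€1368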